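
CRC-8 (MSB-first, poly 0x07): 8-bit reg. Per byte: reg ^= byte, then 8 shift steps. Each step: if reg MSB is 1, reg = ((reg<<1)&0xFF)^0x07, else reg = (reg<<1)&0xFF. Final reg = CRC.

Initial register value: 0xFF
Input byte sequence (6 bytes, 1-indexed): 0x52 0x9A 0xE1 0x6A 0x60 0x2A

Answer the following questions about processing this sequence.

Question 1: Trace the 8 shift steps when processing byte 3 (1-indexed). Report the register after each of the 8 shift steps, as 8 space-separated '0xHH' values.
After byte 1 (0x52): reg=0x4A
After byte 2 (0x9A): reg=0x3E
Register before byte 3: 0x3E
After XOR with byte 0xE1: 0xDF

Answer: 0xB9 0x75 0xEA 0xD3 0xA1 0x45 0x8A 0x13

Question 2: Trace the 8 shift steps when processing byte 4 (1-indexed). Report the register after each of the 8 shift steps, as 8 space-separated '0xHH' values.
After byte 1 (0x52): reg=0x4A
After byte 2 (0x9A): reg=0x3E
After byte 3 (0xE1): reg=0x13
Register before byte 4: 0x13
After XOR with byte 0x6A: 0x79

Answer: 0xF2 0xE3 0xC1 0x85 0x0D 0x1A 0x34 0x68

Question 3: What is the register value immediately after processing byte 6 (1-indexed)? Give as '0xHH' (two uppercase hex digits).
Answer: 0x7E

Derivation:
After byte 1 (0x52): reg=0x4A
After byte 2 (0x9A): reg=0x3E
After byte 3 (0xE1): reg=0x13
After byte 4 (0x6A): reg=0x68
After byte 5 (0x60): reg=0x38
After byte 6 (0x2A): reg=0x7E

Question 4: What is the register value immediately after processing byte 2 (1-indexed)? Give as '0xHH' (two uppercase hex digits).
After byte 1 (0x52): reg=0x4A
After byte 2 (0x9A): reg=0x3E

Answer: 0x3E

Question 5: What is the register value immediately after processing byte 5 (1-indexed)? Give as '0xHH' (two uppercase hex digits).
After byte 1 (0x52): reg=0x4A
After byte 2 (0x9A): reg=0x3E
After byte 3 (0xE1): reg=0x13
After byte 4 (0x6A): reg=0x68
After byte 5 (0x60): reg=0x38

Answer: 0x38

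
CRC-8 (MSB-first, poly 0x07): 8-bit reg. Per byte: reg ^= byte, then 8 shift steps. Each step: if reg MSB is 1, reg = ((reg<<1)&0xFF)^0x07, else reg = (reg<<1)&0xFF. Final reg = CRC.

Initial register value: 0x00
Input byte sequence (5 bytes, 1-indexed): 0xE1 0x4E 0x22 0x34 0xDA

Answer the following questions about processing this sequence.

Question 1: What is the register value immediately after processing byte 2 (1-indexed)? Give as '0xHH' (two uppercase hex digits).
After byte 1 (0xE1): reg=0xA9
After byte 2 (0x4E): reg=0xBB

Answer: 0xBB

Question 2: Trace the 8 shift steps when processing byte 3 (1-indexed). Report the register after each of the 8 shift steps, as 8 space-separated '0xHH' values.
Answer: 0x35 0x6A 0xD4 0xAF 0x59 0xB2 0x63 0xC6

Derivation:
After byte 1 (0xE1): reg=0xA9
After byte 2 (0x4E): reg=0xBB
Register before byte 3: 0xBB
After XOR with byte 0x22: 0x99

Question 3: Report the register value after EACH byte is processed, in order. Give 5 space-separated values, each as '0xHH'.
0xA9 0xBB 0xC6 0xD0 0x36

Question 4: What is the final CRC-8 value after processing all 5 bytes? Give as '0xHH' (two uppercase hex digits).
Answer: 0x36

Derivation:
After byte 1 (0xE1): reg=0xA9
After byte 2 (0x4E): reg=0xBB
After byte 3 (0x22): reg=0xC6
After byte 4 (0x34): reg=0xD0
After byte 5 (0xDA): reg=0x36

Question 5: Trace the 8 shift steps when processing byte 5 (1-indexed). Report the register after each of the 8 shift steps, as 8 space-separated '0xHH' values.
After byte 1 (0xE1): reg=0xA9
After byte 2 (0x4E): reg=0xBB
After byte 3 (0x22): reg=0xC6
After byte 4 (0x34): reg=0xD0
Register before byte 5: 0xD0
After XOR with byte 0xDA: 0x0A

Answer: 0x14 0x28 0x50 0xA0 0x47 0x8E 0x1B 0x36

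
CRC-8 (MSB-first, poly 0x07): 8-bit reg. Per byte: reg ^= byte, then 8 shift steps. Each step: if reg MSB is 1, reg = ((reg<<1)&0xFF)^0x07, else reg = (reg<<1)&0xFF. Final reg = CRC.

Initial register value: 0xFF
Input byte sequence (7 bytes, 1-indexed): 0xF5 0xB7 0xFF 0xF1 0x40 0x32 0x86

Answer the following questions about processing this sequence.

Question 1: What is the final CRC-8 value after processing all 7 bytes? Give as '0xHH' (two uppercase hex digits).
After byte 1 (0xF5): reg=0x36
After byte 2 (0xB7): reg=0x8E
After byte 3 (0xFF): reg=0x50
After byte 4 (0xF1): reg=0x6E
After byte 5 (0x40): reg=0xCA
After byte 6 (0x32): reg=0xE6
After byte 7 (0x86): reg=0x27

Answer: 0x27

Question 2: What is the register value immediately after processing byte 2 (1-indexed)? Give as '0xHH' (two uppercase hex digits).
Answer: 0x8E

Derivation:
After byte 1 (0xF5): reg=0x36
After byte 2 (0xB7): reg=0x8E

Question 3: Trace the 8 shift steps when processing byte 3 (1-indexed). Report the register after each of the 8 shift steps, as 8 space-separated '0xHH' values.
After byte 1 (0xF5): reg=0x36
After byte 2 (0xB7): reg=0x8E
Register before byte 3: 0x8E
After XOR with byte 0xFF: 0x71

Answer: 0xE2 0xC3 0x81 0x05 0x0A 0x14 0x28 0x50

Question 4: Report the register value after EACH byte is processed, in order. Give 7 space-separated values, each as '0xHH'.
0x36 0x8E 0x50 0x6E 0xCA 0xE6 0x27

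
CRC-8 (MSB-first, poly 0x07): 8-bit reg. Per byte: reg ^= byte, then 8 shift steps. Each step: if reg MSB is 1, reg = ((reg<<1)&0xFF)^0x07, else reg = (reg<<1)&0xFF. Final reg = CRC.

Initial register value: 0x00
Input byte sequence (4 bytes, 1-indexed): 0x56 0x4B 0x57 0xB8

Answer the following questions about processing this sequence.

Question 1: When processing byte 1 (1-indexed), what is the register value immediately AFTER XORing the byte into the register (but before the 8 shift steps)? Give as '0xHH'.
Answer: 0x56

Derivation:
Register before byte 1: 0x00
Byte 1: 0x56
0x00 XOR 0x56 = 0x56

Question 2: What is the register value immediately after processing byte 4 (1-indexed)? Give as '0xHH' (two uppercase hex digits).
Answer: 0xA4

Derivation:
After byte 1 (0x56): reg=0xA5
After byte 2 (0x4B): reg=0x84
After byte 3 (0x57): reg=0x37
After byte 4 (0xB8): reg=0xA4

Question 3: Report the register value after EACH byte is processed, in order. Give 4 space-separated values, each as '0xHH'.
0xA5 0x84 0x37 0xA4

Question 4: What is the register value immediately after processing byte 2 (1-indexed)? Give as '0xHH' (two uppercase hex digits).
Answer: 0x84

Derivation:
After byte 1 (0x56): reg=0xA5
After byte 2 (0x4B): reg=0x84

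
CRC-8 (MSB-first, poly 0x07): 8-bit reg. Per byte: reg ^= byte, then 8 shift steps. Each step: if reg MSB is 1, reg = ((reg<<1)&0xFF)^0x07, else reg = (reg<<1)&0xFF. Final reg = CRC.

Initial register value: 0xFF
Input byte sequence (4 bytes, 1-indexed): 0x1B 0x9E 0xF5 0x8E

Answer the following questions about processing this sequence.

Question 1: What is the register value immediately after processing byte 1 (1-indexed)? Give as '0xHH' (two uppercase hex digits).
After byte 1 (0x1B): reg=0xB2

Answer: 0xB2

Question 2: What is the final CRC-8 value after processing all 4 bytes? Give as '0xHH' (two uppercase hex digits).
After byte 1 (0x1B): reg=0xB2
After byte 2 (0x9E): reg=0xC4
After byte 3 (0xF5): reg=0x97
After byte 4 (0x8E): reg=0x4F

Answer: 0x4F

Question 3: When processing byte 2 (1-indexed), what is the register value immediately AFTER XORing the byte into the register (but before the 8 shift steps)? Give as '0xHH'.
Answer: 0x2C

Derivation:
Register before byte 2: 0xB2
Byte 2: 0x9E
0xB2 XOR 0x9E = 0x2C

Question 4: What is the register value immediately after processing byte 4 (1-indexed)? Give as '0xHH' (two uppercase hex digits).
After byte 1 (0x1B): reg=0xB2
After byte 2 (0x9E): reg=0xC4
After byte 3 (0xF5): reg=0x97
After byte 4 (0x8E): reg=0x4F

Answer: 0x4F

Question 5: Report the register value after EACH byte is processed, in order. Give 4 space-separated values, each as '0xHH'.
0xB2 0xC4 0x97 0x4F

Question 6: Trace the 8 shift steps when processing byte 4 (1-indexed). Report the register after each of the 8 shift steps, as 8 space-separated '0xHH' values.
After byte 1 (0x1B): reg=0xB2
After byte 2 (0x9E): reg=0xC4
After byte 3 (0xF5): reg=0x97
Register before byte 4: 0x97
After XOR with byte 0x8E: 0x19

Answer: 0x32 0x64 0xC8 0x97 0x29 0x52 0xA4 0x4F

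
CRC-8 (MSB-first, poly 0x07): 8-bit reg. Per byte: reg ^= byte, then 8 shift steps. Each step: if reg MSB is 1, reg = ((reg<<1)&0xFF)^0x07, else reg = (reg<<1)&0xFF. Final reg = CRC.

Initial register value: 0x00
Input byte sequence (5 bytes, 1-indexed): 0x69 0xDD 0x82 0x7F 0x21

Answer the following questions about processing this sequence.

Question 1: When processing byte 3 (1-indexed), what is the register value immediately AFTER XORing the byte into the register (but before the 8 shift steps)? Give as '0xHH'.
Register before byte 3: 0x55
Byte 3: 0x82
0x55 XOR 0x82 = 0xD7

Answer: 0xD7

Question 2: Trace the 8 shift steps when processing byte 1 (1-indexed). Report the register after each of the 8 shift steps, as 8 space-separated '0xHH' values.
Register before byte 1: 0x00
After XOR with byte 0x69: 0x69

Answer: 0xD2 0xA3 0x41 0x82 0x03 0x06 0x0C 0x18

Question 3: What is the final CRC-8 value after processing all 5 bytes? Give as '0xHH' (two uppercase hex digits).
After byte 1 (0x69): reg=0x18
After byte 2 (0xDD): reg=0x55
After byte 3 (0x82): reg=0x2B
After byte 4 (0x7F): reg=0xAB
After byte 5 (0x21): reg=0xBF

Answer: 0xBF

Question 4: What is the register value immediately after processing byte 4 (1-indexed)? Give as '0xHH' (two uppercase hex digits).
Answer: 0xAB

Derivation:
After byte 1 (0x69): reg=0x18
After byte 2 (0xDD): reg=0x55
After byte 3 (0x82): reg=0x2B
After byte 4 (0x7F): reg=0xAB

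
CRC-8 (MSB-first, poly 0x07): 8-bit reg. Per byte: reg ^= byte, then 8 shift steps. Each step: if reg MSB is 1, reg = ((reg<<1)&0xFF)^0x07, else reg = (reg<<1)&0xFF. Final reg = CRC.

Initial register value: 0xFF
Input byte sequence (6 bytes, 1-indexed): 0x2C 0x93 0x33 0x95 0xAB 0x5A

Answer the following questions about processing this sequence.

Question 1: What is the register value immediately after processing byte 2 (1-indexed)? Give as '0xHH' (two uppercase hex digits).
Answer: 0x75

Derivation:
After byte 1 (0x2C): reg=0x37
After byte 2 (0x93): reg=0x75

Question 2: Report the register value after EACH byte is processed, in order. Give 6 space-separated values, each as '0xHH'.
0x37 0x75 0xD5 0xC7 0x03 0x88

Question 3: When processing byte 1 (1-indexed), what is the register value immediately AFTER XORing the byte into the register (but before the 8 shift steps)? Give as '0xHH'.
Answer: 0xD3

Derivation:
Register before byte 1: 0xFF
Byte 1: 0x2C
0xFF XOR 0x2C = 0xD3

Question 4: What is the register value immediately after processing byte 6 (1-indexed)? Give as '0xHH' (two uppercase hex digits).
After byte 1 (0x2C): reg=0x37
After byte 2 (0x93): reg=0x75
After byte 3 (0x33): reg=0xD5
After byte 4 (0x95): reg=0xC7
After byte 5 (0xAB): reg=0x03
After byte 6 (0x5A): reg=0x88

Answer: 0x88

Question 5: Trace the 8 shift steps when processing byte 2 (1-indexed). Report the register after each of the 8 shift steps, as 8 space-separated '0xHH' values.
Answer: 0x4F 0x9E 0x3B 0x76 0xEC 0xDF 0xB9 0x75

Derivation:
After byte 1 (0x2C): reg=0x37
Register before byte 2: 0x37
After XOR with byte 0x93: 0xA4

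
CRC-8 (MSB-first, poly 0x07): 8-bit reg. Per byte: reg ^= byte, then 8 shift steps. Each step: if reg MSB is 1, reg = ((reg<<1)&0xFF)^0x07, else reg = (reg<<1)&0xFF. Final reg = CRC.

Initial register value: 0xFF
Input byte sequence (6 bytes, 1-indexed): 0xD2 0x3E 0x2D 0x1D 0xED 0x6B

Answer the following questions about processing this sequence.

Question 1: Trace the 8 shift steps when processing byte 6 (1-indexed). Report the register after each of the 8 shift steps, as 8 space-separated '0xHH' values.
After byte 1 (0xD2): reg=0xC3
After byte 2 (0x3E): reg=0xFD
After byte 3 (0x2D): reg=0x3E
After byte 4 (0x1D): reg=0xE9
After byte 5 (0xED): reg=0x1C
Register before byte 6: 0x1C
After XOR with byte 0x6B: 0x77

Answer: 0xEE 0xDB 0xB1 0x65 0xCA 0x93 0x21 0x42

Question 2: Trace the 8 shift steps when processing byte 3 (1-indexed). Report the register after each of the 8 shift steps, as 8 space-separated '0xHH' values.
Answer: 0xA7 0x49 0x92 0x23 0x46 0x8C 0x1F 0x3E

Derivation:
After byte 1 (0xD2): reg=0xC3
After byte 2 (0x3E): reg=0xFD
Register before byte 3: 0xFD
After XOR with byte 0x2D: 0xD0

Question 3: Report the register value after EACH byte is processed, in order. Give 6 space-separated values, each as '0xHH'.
0xC3 0xFD 0x3E 0xE9 0x1C 0x42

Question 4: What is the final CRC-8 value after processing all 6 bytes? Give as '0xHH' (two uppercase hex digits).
Answer: 0x42

Derivation:
After byte 1 (0xD2): reg=0xC3
After byte 2 (0x3E): reg=0xFD
After byte 3 (0x2D): reg=0x3E
After byte 4 (0x1D): reg=0xE9
After byte 5 (0xED): reg=0x1C
After byte 6 (0x6B): reg=0x42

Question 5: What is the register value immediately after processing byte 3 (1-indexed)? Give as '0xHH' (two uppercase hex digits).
After byte 1 (0xD2): reg=0xC3
After byte 2 (0x3E): reg=0xFD
After byte 3 (0x2D): reg=0x3E

Answer: 0x3E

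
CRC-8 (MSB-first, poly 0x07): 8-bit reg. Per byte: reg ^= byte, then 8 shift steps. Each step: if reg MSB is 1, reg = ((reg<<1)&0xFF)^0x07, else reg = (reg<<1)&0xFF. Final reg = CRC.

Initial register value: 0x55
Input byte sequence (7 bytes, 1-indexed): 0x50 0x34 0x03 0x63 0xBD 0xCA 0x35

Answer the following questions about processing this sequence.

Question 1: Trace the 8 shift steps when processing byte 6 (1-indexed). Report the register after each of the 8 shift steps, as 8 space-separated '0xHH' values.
Answer: 0x31 0x62 0xC4 0x8F 0x19 0x32 0x64 0xC8

Derivation:
After byte 1 (0x50): reg=0x1B
After byte 2 (0x34): reg=0xCD
After byte 3 (0x03): reg=0x64
After byte 4 (0x63): reg=0x15
After byte 5 (0xBD): reg=0x51
Register before byte 6: 0x51
After XOR with byte 0xCA: 0x9B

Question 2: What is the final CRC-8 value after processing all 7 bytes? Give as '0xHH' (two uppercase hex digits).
After byte 1 (0x50): reg=0x1B
After byte 2 (0x34): reg=0xCD
After byte 3 (0x03): reg=0x64
After byte 4 (0x63): reg=0x15
After byte 5 (0xBD): reg=0x51
After byte 6 (0xCA): reg=0xC8
After byte 7 (0x35): reg=0xFD

Answer: 0xFD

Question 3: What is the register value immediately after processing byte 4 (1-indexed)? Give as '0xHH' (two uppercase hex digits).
After byte 1 (0x50): reg=0x1B
After byte 2 (0x34): reg=0xCD
After byte 3 (0x03): reg=0x64
After byte 4 (0x63): reg=0x15

Answer: 0x15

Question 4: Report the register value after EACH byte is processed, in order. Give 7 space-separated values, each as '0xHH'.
0x1B 0xCD 0x64 0x15 0x51 0xC8 0xFD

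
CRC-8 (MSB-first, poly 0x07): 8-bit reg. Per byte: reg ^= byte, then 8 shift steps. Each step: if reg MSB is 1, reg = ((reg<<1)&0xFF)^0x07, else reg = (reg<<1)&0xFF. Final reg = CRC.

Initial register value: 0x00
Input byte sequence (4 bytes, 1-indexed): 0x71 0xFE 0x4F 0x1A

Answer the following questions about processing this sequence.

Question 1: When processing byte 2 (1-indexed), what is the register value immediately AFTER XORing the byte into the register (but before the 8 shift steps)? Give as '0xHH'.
Answer: 0xAE

Derivation:
Register before byte 2: 0x50
Byte 2: 0xFE
0x50 XOR 0xFE = 0xAE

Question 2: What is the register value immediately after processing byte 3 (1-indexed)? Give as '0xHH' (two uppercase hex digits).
Answer: 0x24

Derivation:
After byte 1 (0x71): reg=0x50
After byte 2 (0xFE): reg=0x43
After byte 3 (0x4F): reg=0x24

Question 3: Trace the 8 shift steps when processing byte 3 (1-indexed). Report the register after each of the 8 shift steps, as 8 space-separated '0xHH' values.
After byte 1 (0x71): reg=0x50
After byte 2 (0xFE): reg=0x43
Register before byte 3: 0x43
After XOR with byte 0x4F: 0x0C

Answer: 0x18 0x30 0x60 0xC0 0x87 0x09 0x12 0x24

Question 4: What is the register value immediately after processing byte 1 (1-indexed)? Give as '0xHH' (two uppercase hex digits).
Answer: 0x50

Derivation:
After byte 1 (0x71): reg=0x50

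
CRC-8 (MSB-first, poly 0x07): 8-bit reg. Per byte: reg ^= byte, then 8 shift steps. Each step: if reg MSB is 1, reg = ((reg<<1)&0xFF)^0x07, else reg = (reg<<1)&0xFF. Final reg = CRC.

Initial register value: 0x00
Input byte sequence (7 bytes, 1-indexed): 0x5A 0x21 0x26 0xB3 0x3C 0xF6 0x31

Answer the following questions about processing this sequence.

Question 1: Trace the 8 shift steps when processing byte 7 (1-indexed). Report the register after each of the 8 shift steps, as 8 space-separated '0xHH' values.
After byte 1 (0x5A): reg=0x81
After byte 2 (0x21): reg=0x69
After byte 3 (0x26): reg=0xEA
After byte 4 (0xB3): reg=0x88
After byte 5 (0x3C): reg=0x05
After byte 6 (0xF6): reg=0xD7
Register before byte 7: 0xD7
After XOR with byte 0x31: 0xE6

Answer: 0xCB 0x91 0x25 0x4A 0x94 0x2F 0x5E 0xBC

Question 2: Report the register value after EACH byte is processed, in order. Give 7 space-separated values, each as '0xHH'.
0x81 0x69 0xEA 0x88 0x05 0xD7 0xBC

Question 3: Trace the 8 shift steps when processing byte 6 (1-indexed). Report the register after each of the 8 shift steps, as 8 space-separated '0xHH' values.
Answer: 0xE1 0xC5 0x8D 0x1D 0x3A 0x74 0xE8 0xD7

Derivation:
After byte 1 (0x5A): reg=0x81
After byte 2 (0x21): reg=0x69
After byte 3 (0x26): reg=0xEA
After byte 4 (0xB3): reg=0x88
After byte 5 (0x3C): reg=0x05
Register before byte 6: 0x05
After XOR with byte 0xF6: 0xF3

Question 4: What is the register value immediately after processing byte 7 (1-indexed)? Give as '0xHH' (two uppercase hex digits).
Answer: 0xBC

Derivation:
After byte 1 (0x5A): reg=0x81
After byte 2 (0x21): reg=0x69
After byte 3 (0x26): reg=0xEA
After byte 4 (0xB3): reg=0x88
After byte 5 (0x3C): reg=0x05
After byte 6 (0xF6): reg=0xD7
After byte 7 (0x31): reg=0xBC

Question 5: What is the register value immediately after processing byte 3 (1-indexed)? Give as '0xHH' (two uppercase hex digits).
After byte 1 (0x5A): reg=0x81
After byte 2 (0x21): reg=0x69
After byte 3 (0x26): reg=0xEA

Answer: 0xEA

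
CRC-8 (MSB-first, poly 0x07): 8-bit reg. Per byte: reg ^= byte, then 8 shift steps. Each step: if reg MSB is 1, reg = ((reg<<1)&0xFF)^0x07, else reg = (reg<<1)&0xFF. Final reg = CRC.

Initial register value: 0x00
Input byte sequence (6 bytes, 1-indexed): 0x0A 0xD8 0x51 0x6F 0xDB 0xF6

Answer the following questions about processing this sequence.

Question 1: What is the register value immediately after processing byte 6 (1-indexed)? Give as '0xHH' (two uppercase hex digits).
After byte 1 (0x0A): reg=0x36
After byte 2 (0xD8): reg=0x84
After byte 3 (0x51): reg=0x25
After byte 4 (0x6F): reg=0xF1
After byte 5 (0xDB): reg=0xD6
After byte 6 (0xF6): reg=0xE0

Answer: 0xE0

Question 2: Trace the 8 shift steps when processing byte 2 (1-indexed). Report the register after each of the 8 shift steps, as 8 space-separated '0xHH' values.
After byte 1 (0x0A): reg=0x36
Register before byte 2: 0x36
After XOR with byte 0xD8: 0xEE

Answer: 0xDB 0xB1 0x65 0xCA 0x93 0x21 0x42 0x84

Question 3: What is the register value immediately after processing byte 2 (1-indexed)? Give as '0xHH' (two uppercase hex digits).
Answer: 0x84

Derivation:
After byte 1 (0x0A): reg=0x36
After byte 2 (0xD8): reg=0x84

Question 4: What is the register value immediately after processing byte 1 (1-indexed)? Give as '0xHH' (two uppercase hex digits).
Answer: 0x36

Derivation:
After byte 1 (0x0A): reg=0x36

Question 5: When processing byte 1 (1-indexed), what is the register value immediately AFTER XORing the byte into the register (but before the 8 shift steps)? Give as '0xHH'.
Answer: 0x0A

Derivation:
Register before byte 1: 0x00
Byte 1: 0x0A
0x00 XOR 0x0A = 0x0A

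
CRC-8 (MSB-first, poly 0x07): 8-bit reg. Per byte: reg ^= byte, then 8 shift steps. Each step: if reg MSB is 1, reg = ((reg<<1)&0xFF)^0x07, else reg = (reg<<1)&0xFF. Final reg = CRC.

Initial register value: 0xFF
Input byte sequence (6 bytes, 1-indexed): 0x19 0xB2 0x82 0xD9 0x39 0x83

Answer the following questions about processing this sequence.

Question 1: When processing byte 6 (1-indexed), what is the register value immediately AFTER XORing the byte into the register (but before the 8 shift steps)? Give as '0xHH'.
Answer: 0x32

Derivation:
Register before byte 6: 0xB1
Byte 6: 0x83
0xB1 XOR 0x83 = 0x32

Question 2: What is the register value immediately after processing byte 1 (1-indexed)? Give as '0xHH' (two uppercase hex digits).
Answer: 0xBC

Derivation:
After byte 1 (0x19): reg=0xBC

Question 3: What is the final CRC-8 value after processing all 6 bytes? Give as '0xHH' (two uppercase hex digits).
Answer: 0x9E

Derivation:
After byte 1 (0x19): reg=0xBC
After byte 2 (0xB2): reg=0x2A
After byte 3 (0x82): reg=0x51
After byte 4 (0xD9): reg=0xB1
After byte 5 (0x39): reg=0xB1
After byte 6 (0x83): reg=0x9E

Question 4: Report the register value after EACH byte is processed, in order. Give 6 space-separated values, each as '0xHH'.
0xBC 0x2A 0x51 0xB1 0xB1 0x9E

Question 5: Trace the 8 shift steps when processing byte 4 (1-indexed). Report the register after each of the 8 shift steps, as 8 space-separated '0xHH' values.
After byte 1 (0x19): reg=0xBC
After byte 2 (0xB2): reg=0x2A
After byte 3 (0x82): reg=0x51
Register before byte 4: 0x51
After XOR with byte 0xD9: 0x88

Answer: 0x17 0x2E 0x5C 0xB8 0x77 0xEE 0xDB 0xB1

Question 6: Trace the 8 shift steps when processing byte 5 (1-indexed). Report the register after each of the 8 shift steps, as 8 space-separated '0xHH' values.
After byte 1 (0x19): reg=0xBC
After byte 2 (0xB2): reg=0x2A
After byte 3 (0x82): reg=0x51
After byte 4 (0xD9): reg=0xB1
Register before byte 5: 0xB1
After XOR with byte 0x39: 0x88

Answer: 0x17 0x2E 0x5C 0xB8 0x77 0xEE 0xDB 0xB1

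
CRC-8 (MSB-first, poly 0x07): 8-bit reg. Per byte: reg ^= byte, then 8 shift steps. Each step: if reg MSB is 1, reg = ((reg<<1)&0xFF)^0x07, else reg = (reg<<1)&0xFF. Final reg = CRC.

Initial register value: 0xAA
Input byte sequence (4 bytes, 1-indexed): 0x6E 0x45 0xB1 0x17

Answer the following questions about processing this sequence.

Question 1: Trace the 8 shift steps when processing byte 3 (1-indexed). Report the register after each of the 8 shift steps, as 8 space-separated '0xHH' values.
After byte 1 (0x6E): reg=0x52
After byte 2 (0x45): reg=0x65
Register before byte 3: 0x65
After XOR with byte 0xB1: 0xD4

Answer: 0xAF 0x59 0xB2 0x63 0xC6 0x8B 0x11 0x22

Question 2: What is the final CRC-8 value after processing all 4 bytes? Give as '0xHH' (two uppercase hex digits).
Answer: 0x8B

Derivation:
After byte 1 (0x6E): reg=0x52
After byte 2 (0x45): reg=0x65
After byte 3 (0xB1): reg=0x22
After byte 4 (0x17): reg=0x8B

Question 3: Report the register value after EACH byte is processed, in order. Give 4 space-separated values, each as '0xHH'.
0x52 0x65 0x22 0x8B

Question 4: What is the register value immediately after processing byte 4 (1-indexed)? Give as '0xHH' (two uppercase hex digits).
Answer: 0x8B

Derivation:
After byte 1 (0x6E): reg=0x52
After byte 2 (0x45): reg=0x65
After byte 3 (0xB1): reg=0x22
After byte 4 (0x17): reg=0x8B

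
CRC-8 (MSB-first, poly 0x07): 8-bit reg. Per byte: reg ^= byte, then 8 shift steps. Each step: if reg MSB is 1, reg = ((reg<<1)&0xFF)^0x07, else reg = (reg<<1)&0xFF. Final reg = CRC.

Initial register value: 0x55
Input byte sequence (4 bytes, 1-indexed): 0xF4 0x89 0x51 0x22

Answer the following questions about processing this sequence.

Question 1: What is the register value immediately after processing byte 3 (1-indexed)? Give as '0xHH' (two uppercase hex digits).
After byte 1 (0xF4): reg=0x6E
After byte 2 (0x89): reg=0xBB
After byte 3 (0x51): reg=0x98

Answer: 0x98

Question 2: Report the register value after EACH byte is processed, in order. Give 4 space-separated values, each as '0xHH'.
0x6E 0xBB 0x98 0x2F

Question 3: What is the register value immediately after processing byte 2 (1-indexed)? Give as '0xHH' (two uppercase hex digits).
Answer: 0xBB

Derivation:
After byte 1 (0xF4): reg=0x6E
After byte 2 (0x89): reg=0xBB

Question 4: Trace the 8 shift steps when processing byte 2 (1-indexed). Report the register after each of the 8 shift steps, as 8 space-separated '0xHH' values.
Answer: 0xC9 0x95 0x2D 0x5A 0xB4 0x6F 0xDE 0xBB

Derivation:
After byte 1 (0xF4): reg=0x6E
Register before byte 2: 0x6E
After XOR with byte 0x89: 0xE7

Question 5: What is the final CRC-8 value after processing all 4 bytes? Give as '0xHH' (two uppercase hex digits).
Answer: 0x2F

Derivation:
After byte 1 (0xF4): reg=0x6E
After byte 2 (0x89): reg=0xBB
After byte 3 (0x51): reg=0x98
After byte 4 (0x22): reg=0x2F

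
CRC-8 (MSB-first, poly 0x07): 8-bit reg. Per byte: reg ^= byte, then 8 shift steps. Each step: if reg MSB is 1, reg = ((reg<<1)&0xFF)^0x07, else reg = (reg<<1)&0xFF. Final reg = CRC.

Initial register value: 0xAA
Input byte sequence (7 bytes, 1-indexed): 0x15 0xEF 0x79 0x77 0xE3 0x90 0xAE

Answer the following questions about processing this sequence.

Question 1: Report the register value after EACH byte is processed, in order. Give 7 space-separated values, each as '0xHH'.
0x34 0x0F 0x45 0x9E 0x74 0xB2 0x54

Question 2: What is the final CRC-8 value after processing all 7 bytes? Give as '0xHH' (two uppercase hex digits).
After byte 1 (0x15): reg=0x34
After byte 2 (0xEF): reg=0x0F
After byte 3 (0x79): reg=0x45
After byte 4 (0x77): reg=0x9E
After byte 5 (0xE3): reg=0x74
After byte 6 (0x90): reg=0xB2
After byte 7 (0xAE): reg=0x54

Answer: 0x54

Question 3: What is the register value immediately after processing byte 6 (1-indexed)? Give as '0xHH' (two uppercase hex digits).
After byte 1 (0x15): reg=0x34
After byte 2 (0xEF): reg=0x0F
After byte 3 (0x79): reg=0x45
After byte 4 (0x77): reg=0x9E
After byte 5 (0xE3): reg=0x74
After byte 6 (0x90): reg=0xB2

Answer: 0xB2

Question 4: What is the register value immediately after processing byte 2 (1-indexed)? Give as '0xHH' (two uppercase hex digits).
After byte 1 (0x15): reg=0x34
After byte 2 (0xEF): reg=0x0F

Answer: 0x0F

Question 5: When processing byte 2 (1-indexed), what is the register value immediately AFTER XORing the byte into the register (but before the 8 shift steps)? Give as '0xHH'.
Answer: 0xDB

Derivation:
Register before byte 2: 0x34
Byte 2: 0xEF
0x34 XOR 0xEF = 0xDB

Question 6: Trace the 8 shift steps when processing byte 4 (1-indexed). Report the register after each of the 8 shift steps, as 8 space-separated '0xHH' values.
After byte 1 (0x15): reg=0x34
After byte 2 (0xEF): reg=0x0F
After byte 3 (0x79): reg=0x45
Register before byte 4: 0x45
After XOR with byte 0x77: 0x32

Answer: 0x64 0xC8 0x97 0x29 0x52 0xA4 0x4F 0x9E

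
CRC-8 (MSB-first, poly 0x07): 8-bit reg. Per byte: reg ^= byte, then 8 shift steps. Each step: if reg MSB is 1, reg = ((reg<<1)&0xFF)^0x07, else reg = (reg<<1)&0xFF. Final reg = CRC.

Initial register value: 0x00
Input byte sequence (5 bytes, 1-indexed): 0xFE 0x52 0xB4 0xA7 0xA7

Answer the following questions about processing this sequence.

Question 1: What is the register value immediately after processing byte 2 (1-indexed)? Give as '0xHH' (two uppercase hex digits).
After byte 1 (0xFE): reg=0xF4
After byte 2 (0x52): reg=0x7B

Answer: 0x7B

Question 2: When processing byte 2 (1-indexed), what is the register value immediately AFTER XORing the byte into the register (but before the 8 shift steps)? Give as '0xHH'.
Answer: 0xA6

Derivation:
Register before byte 2: 0xF4
Byte 2: 0x52
0xF4 XOR 0x52 = 0xA6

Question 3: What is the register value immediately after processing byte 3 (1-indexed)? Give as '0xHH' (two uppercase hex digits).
After byte 1 (0xFE): reg=0xF4
After byte 2 (0x52): reg=0x7B
After byte 3 (0xB4): reg=0x63

Answer: 0x63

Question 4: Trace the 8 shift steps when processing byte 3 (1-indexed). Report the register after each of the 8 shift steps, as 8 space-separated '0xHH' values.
After byte 1 (0xFE): reg=0xF4
After byte 2 (0x52): reg=0x7B
Register before byte 3: 0x7B
After XOR with byte 0xB4: 0xCF

Answer: 0x99 0x35 0x6A 0xD4 0xAF 0x59 0xB2 0x63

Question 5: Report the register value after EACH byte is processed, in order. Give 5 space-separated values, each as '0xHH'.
0xF4 0x7B 0x63 0x52 0xC5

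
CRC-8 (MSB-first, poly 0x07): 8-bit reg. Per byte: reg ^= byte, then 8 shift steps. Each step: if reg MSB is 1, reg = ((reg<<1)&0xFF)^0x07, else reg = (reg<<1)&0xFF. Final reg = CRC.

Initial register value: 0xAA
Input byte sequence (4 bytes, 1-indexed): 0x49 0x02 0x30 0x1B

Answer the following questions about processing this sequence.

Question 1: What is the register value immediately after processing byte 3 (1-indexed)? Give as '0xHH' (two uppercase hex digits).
Answer: 0xC9

Derivation:
After byte 1 (0x49): reg=0xA7
After byte 2 (0x02): reg=0x72
After byte 3 (0x30): reg=0xC9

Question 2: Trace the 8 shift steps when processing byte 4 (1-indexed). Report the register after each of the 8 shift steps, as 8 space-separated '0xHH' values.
After byte 1 (0x49): reg=0xA7
After byte 2 (0x02): reg=0x72
After byte 3 (0x30): reg=0xC9
Register before byte 4: 0xC9
After XOR with byte 0x1B: 0xD2

Answer: 0xA3 0x41 0x82 0x03 0x06 0x0C 0x18 0x30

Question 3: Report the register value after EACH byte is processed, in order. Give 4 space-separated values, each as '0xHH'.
0xA7 0x72 0xC9 0x30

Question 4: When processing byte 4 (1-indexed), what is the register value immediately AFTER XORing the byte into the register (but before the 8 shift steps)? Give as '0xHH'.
Answer: 0xD2

Derivation:
Register before byte 4: 0xC9
Byte 4: 0x1B
0xC9 XOR 0x1B = 0xD2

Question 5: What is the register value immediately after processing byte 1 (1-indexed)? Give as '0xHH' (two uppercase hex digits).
Answer: 0xA7

Derivation:
After byte 1 (0x49): reg=0xA7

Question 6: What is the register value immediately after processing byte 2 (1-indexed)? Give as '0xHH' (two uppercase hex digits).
After byte 1 (0x49): reg=0xA7
After byte 2 (0x02): reg=0x72

Answer: 0x72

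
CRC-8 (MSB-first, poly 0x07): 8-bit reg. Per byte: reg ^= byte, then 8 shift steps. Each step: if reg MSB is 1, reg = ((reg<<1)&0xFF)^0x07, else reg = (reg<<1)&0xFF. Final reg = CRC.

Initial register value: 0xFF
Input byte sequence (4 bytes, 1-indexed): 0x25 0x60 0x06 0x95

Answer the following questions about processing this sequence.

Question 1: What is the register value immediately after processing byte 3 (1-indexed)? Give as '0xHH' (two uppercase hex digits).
Answer: 0x4F

Derivation:
After byte 1 (0x25): reg=0x08
After byte 2 (0x60): reg=0x1F
After byte 3 (0x06): reg=0x4F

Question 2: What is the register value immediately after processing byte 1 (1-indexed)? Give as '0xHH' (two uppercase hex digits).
After byte 1 (0x25): reg=0x08

Answer: 0x08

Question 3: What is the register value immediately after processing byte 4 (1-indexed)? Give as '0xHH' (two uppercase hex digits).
After byte 1 (0x25): reg=0x08
After byte 2 (0x60): reg=0x1F
After byte 3 (0x06): reg=0x4F
After byte 4 (0x95): reg=0x08

Answer: 0x08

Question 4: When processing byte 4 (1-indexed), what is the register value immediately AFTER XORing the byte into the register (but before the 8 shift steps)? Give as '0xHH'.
Answer: 0xDA

Derivation:
Register before byte 4: 0x4F
Byte 4: 0x95
0x4F XOR 0x95 = 0xDA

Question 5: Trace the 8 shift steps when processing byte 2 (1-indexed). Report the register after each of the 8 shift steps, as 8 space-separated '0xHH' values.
Answer: 0xD0 0xA7 0x49 0x92 0x23 0x46 0x8C 0x1F

Derivation:
After byte 1 (0x25): reg=0x08
Register before byte 2: 0x08
After XOR with byte 0x60: 0x68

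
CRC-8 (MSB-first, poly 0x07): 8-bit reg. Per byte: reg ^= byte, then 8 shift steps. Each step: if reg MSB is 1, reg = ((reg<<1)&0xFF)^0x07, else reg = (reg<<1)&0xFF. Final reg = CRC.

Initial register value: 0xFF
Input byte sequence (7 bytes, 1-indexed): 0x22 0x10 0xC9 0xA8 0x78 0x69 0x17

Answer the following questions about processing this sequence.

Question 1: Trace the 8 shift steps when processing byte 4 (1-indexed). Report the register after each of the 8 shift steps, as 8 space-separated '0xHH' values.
Answer: 0x60 0xC0 0x87 0x09 0x12 0x24 0x48 0x90

Derivation:
After byte 1 (0x22): reg=0x1D
After byte 2 (0x10): reg=0x23
After byte 3 (0xC9): reg=0x98
Register before byte 4: 0x98
After XOR with byte 0xA8: 0x30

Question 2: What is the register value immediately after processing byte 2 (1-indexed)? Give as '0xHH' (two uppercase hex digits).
After byte 1 (0x22): reg=0x1D
After byte 2 (0x10): reg=0x23

Answer: 0x23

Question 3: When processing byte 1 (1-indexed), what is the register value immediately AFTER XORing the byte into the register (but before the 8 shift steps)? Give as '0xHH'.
Register before byte 1: 0xFF
Byte 1: 0x22
0xFF XOR 0x22 = 0xDD

Answer: 0xDD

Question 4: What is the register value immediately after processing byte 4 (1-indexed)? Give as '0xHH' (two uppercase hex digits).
Answer: 0x90

Derivation:
After byte 1 (0x22): reg=0x1D
After byte 2 (0x10): reg=0x23
After byte 3 (0xC9): reg=0x98
After byte 4 (0xA8): reg=0x90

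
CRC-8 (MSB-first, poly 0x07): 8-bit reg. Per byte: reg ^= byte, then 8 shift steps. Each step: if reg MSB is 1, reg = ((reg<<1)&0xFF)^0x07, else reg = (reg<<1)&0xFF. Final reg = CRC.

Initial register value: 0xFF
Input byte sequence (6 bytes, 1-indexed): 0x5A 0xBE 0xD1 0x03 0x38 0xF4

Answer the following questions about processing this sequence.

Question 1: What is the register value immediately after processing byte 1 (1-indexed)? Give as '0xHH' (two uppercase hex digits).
After byte 1 (0x5A): reg=0x72

Answer: 0x72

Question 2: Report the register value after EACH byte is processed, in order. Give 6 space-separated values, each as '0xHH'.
0x72 0x6A 0x28 0xD1 0x91 0x3C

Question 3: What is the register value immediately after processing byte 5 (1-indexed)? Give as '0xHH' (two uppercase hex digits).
Answer: 0x91

Derivation:
After byte 1 (0x5A): reg=0x72
After byte 2 (0xBE): reg=0x6A
After byte 3 (0xD1): reg=0x28
After byte 4 (0x03): reg=0xD1
After byte 5 (0x38): reg=0x91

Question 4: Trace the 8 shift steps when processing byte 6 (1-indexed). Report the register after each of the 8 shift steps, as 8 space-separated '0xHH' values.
Answer: 0xCA 0x93 0x21 0x42 0x84 0x0F 0x1E 0x3C

Derivation:
After byte 1 (0x5A): reg=0x72
After byte 2 (0xBE): reg=0x6A
After byte 3 (0xD1): reg=0x28
After byte 4 (0x03): reg=0xD1
After byte 5 (0x38): reg=0x91
Register before byte 6: 0x91
After XOR with byte 0xF4: 0x65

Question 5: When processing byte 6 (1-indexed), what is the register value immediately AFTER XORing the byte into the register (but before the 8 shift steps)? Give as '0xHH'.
Register before byte 6: 0x91
Byte 6: 0xF4
0x91 XOR 0xF4 = 0x65

Answer: 0x65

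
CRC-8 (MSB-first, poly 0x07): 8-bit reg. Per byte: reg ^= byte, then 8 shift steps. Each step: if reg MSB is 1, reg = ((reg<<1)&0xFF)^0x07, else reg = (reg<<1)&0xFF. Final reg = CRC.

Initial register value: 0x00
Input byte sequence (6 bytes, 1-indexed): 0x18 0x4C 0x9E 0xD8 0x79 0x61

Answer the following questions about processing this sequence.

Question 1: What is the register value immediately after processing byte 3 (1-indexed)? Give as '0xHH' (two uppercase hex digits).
After byte 1 (0x18): reg=0x48
After byte 2 (0x4C): reg=0x1C
After byte 3 (0x9E): reg=0x87

Answer: 0x87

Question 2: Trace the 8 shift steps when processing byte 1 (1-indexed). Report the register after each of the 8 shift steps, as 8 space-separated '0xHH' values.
Answer: 0x30 0x60 0xC0 0x87 0x09 0x12 0x24 0x48

Derivation:
Register before byte 1: 0x00
After XOR with byte 0x18: 0x18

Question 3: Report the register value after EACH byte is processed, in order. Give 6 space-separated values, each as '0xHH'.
0x48 0x1C 0x87 0x9A 0xA7 0x5C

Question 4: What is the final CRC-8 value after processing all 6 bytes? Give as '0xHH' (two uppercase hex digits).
Answer: 0x5C

Derivation:
After byte 1 (0x18): reg=0x48
After byte 2 (0x4C): reg=0x1C
After byte 3 (0x9E): reg=0x87
After byte 4 (0xD8): reg=0x9A
After byte 5 (0x79): reg=0xA7
After byte 6 (0x61): reg=0x5C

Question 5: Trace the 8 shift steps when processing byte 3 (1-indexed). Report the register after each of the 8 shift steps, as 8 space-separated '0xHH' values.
After byte 1 (0x18): reg=0x48
After byte 2 (0x4C): reg=0x1C
Register before byte 3: 0x1C
After XOR with byte 0x9E: 0x82

Answer: 0x03 0x06 0x0C 0x18 0x30 0x60 0xC0 0x87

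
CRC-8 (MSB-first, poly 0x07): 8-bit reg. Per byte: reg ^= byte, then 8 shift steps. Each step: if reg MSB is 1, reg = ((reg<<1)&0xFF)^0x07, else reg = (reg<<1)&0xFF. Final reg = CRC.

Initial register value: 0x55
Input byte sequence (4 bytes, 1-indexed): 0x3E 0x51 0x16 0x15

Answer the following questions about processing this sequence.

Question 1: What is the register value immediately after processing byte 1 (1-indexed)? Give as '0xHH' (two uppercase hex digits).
After byte 1 (0x3E): reg=0x16

Answer: 0x16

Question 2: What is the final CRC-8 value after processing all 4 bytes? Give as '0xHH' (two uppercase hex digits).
After byte 1 (0x3E): reg=0x16
After byte 2 (0x51): reg=0xD2
After byte 3 (0x16): reg=0x52
After byte 4 (0x15): reg=0xD2

Answer: 0xD2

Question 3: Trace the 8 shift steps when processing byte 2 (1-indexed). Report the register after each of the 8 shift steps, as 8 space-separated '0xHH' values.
Answer: 0x8E 0x1B 0x36 0x6C 0xD8 0xB7 0x69 0xD2

Derivation:
After byte 1 (0x3E): reg=0x16
Register before byte 2: 0x16
After XOR with byte 0x51: 0x47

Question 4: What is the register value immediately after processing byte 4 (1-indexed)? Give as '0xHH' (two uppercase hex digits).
After byte 1 (0x3E): reg=0x16
After byte 2 (0x51): reg=0xD2
After byte 3 (0x16): reg=0x52
After byte 4 (0x15): reg=0xD2

Answer: 0xD2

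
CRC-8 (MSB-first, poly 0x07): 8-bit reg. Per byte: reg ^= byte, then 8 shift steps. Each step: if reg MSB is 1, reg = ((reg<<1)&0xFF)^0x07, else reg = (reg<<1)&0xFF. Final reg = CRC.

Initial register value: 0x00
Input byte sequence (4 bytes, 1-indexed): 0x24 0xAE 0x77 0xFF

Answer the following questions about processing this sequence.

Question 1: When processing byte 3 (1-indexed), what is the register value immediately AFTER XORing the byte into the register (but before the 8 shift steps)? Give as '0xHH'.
Register before byte 3: 0xB9
Byte 3: 0x77
0xB9 XOR 0x77 = 0xCE

Answer: 0xCE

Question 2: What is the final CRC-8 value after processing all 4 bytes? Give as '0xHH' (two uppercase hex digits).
Answer: 0xC8

Derivation:
After byte 1 (0x24): reg=0xFC
After byte 2 (0xAE): reg=0xB9
After byte 3 (0x77): reg=0x64
After byte 4 (0xFF): reg=0xC8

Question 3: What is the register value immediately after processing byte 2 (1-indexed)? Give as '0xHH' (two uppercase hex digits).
After byte 1 (0x24): reg=0xFC
After byte 2 (0xAE): reg=0xB9

Answer: 0xB9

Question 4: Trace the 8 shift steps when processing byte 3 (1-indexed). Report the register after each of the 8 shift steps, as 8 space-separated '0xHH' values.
Answer: 0x9B 0x31 0x62 0xC4 0x8F 0x19 0x32 0x64

Derivation:
After byte 1 (0x24): reg=0xFC
After byte 2 (0xAE): reg=0xB9
Register before byte 3: 0xB9
After XOR with byte 0x77: 0xCE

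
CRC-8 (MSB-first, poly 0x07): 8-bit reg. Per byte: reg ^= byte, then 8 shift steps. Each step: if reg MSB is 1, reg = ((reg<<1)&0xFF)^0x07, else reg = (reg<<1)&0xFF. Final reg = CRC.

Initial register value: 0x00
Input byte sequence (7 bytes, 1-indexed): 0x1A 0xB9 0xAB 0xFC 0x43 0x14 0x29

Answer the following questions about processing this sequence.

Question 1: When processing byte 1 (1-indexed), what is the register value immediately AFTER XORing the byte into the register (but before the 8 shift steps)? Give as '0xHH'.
Register before byte 1: 0x00
Byte 1: 0x1A
0x00 XOR 0x1A = 0x1A

Answer: 0x1A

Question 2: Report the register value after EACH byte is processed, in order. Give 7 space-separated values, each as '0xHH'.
0x46 0xF3 0x8F 0x5E 0x53 0xD2 0xEF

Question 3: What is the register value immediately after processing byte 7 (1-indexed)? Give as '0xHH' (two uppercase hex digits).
After byte 1 (0x1A): reg=0x46
After byte 2 (0xB9): reg=0xF3
After byte 3 (0xAB): reg=0x8F
After byte 4 (0xFC): reg=0x5E
After byte 5 (0x43): reg=0x53
After byte 6 (0x14): reg=0xD2
After byte 7 (0x29): reg=0xEF

Answer: 0xEF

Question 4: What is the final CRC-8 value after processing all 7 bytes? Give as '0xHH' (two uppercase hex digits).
After byte 1 (0x1A): reg=0x46
After byte 2 (0xB9): reg=0xF3
After byte 3 (0xAB): reg=0x8F
After byte 4 (0xFC): reg=0x5E
After byte 5 (0x43): reg=0x53
After byte 6 (0x14): reg=0xD2
After byte 7 (0x29): reg=0xEF

Answer: 0xEF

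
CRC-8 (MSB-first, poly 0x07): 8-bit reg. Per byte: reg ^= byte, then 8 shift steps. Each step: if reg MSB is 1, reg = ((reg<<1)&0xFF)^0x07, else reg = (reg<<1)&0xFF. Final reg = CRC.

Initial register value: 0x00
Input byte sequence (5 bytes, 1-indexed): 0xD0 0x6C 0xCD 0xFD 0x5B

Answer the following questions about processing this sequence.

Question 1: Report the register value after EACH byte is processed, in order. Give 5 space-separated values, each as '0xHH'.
0x3E 0xB9 0x4B 0x0B 0xB7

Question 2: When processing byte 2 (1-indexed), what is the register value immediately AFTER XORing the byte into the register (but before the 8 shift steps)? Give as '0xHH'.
Answer: 0x52

Derivation:
Register before byte 2: 0x3E
Byte 2: 0x6C
0x3E XOR 0x6C = 0x52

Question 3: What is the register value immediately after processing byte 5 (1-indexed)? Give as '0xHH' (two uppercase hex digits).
After byte 1 (0xD0): reg=0x3E
After byte 2 (0x6C): reg=0xB9
After byte 3 (0xCD): reg=0x4B
After byte 4 (0xFD): reg=0x0B
After byte 5 (0x5B): reg=0xB7

Answer: 0xB7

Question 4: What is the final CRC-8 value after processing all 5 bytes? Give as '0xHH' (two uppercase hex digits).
After byte 1 (0xD0): reg=0x3E
After byte 2 (0x6C): reg=0xB9
After byte 3 (0xCD): reg=0x4B
After byte 4 (0xFD): reg=0x0B
After byte 5 (0x5B): reg=0xB7

Answer: 0xB7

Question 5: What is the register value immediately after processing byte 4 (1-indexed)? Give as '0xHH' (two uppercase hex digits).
Answer: 0x0B

Derivation:
After byte 1 (0xD0): reg=0x3E
After byte 2 (0x6C): reg=0xB9
After byte 3 (0xCD): reg=0x4B
After byte 4 (0xFD): reg=0x0B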